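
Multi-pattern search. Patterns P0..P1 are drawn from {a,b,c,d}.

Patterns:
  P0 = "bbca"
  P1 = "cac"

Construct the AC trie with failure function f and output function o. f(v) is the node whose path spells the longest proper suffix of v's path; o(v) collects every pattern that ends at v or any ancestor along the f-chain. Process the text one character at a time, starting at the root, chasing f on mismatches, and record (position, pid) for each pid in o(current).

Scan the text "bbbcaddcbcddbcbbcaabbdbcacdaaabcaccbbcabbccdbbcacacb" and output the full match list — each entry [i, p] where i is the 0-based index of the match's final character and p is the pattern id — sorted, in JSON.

Construct AC machine:
Trie nodes:
  0='ε' goto b→1 c→5
  1='b' goto b→2
  2='bb' goto c→3
  3='bbc' goto a→4
  4='bbca' goto ·  [P0 ends]
  5='c' goto a→6
  6='ca' goto c→7
  7='cac' goto ·  [P1 ends]

Failure links (BFS by depth):
  fail(1) 'b': from fail(0)=0 chase 'b': 0 ⇒ 0;  out=∅∪out(0)=∅
  fail(5) 'c': from fail(0)=0 chase 'c': 0 ⇒ 0;  out=∅∪out(0)=∅
  fail(2) 'bb': from fail(1)=0 chase 'b': 0 ⇒ 1;  out=∅∪out(1)=∅
  fail(6) 'ca': from fail(5)=0 chase 'a': 0 ⇒ 0;  out=∅∪out(0)=∅
  fail(3) 'bbc': from fail(2)=1 chase 'c': 1→0 ⇒ 5;  out=∅∪out(5)=∅
  fail(7) 'cac': from fail(6)=0 chase 'c': 0 ⇒ 5;  out={1}∪out(5)={1}
  fail(4) 'bbca': from fail(3)=5 chase 'a': 5 ⇒ 6;  out={0}∪out(6)={0}

Run:
[0] read 'b'  n0⇒n1
[1] read 'b'  n1⇒n2
[2] read 'b'  n2⇒n2 (via fail)
[3] read 'c'  n2⇒n3
[4] read 'a'  n3⇒n4  emit P0@[1:4]
[5] read 'd'  n4⇒n0 (via fail)
[6] read 'd'  n0⇒n0
[7] read 'c'  n0⇒n5
[8] read 'b'  n5⇒n1 (via fail)
[9] read 'c'  n1⇒n5 (via fail)
[10] read 'd'  n5⇒n0 (via fail)
[11] read 'd'  n0⇒n0
[12] read 'b'  n0⇒n1
[13] read 'c'  n1⇒n5 (via fail)
[14] read 'b'  n5⇒n1 (via fail)
[15] read 'b'  n1⇒n2
[16] read 'c'  n2⇒n3
[17] read 'a'  n3⇒n4  emit P0@[14:17]
[18] read 'a'  n4⇒n0 (via fail)
[19] read 'b'  n0⇒n1
[20] read 'b'  n1⇒n2
[21] read 'd'  n2⇒n0 (via fail)
[22] read 'b'  n0⇒n1
[23] read 'c'  n1⇒n5 (via fail)
[24] read 'a'  n5⇒n6
[25] read 'c'  n6⇒n7  emit P1@[23:25]
[26] read 'd'  n7⇒n0 (via fail)
[27] read 'a'  n0⇒n0
[28] read 'a'  n0⇒n0
[29] read 'a'  n0⇒n0
[30] read 'b'  n0⇒n1
[31] read 'c'  n1⇒n5 (via fail)
[32] read 'a'  n5⇒n6
[33] read 'c'  n6⇒n7  emit P1@[31:33]
[34] read 'c'  n7⇒n5 (via fail)
[35] read 'b'  n5⇒n1 (via fail)
[36] read 'b'  n1⇒n2
[37] read 'c'  n2⇒n3
[38] read 'a'  n3⇒n4  emit P0@[35:38]
[39] read 'b'  n4⇒n1 (via fail)
[40] read 'b'  n1⇒n2
[41] read 'c'  n2⇒n3
[42] read 'c'  n3⇒n5 (via fail)
[43] read 'd'  n5⇒n0 (via fail)
[44] read 'b'  n0⇒n1
[45] read 'b'  n1⇒n2
[46] read 'c'  n2⇒n3
[47] read 'a'  n3⇒n4  emit P0@[44:47]
[48] read 'c'  n4⇒n7 (via fail)  emit P1@[46:48]
[49] read 'a'  n7⇒n6 (via fail)
[50] read 'c'  n6⇒n7  emit P1@[48:50]
[51] read 'b'  n7⇒n1 (via fail)

All matches (sorted): [[4,0],[17,0],[25,1],[33,1],[38,0],[47,0],[48,1],[50,1]]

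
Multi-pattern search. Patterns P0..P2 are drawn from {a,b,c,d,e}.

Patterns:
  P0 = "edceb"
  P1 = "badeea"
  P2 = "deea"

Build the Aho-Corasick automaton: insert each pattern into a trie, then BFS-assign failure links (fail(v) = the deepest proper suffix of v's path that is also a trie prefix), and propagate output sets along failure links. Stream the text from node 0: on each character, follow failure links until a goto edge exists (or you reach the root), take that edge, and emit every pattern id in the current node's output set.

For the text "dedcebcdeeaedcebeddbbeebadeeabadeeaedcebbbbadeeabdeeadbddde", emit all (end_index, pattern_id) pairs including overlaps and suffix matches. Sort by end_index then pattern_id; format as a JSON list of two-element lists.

Build:
Trie (insert patterns):
  n0 'ε': b→6 d→12 e→1
  n1 'e': d→2
  n2 'ed': c→3
  n3 'edc': e→4
  n4 'edce': b→5
  n5 'edceb': ·  ←P0
  n6 'b': a→7
  n7 'ba': d→8
  n8 'bad': e→9
  n9 'bade': e→10
  n10 'badee': a→11
  n11 'badeea': ·  ←P1
  n12 'd': e→13
  n13 'de': e→14
  n14 'dee': a→15
  n15 'deea': ·  ←P2

BFS fail/out derivation:
  fail(1) 'e': from fail(0)=0 chase 'e': 0 ⇒ 0;  out=∅∪out(0)=∅
  fail(6) 'b': from fail(0)=0 chase 'b': 0 ⇒ 0;  out=∅∪out(0)=∅
  fail(12) 'd': from fail(0)=0 chase 'd': 0 ⇒ 0;  out=∅∪out(0)=∅
  fail(2) 'ed': from fail(1)=0 chase 'd': 0 ⇒ 12;  out=∅∪out(12)=∅
  fail(7) 'ba': from fail(6)=0 chase 'a': 0 ⇒ 0;  out=∅∪out(0)=∅
  fail(13) 'de': from fail(12)=0 chase 'e': 0 ⇒ 1;  out=∅∪out(1)=∅
  fail(3) 'edc': from fail(2)=12 chase 'c': 12→0 ⇒ 0;  out=∅∪out(0)=∅
  fail(8) 'bad': from fail(7)=0 chase 'd': 0 ⇒ 12;  out=∅∪out(12)=∅
  fail(14) 'dee': from fail(13)=1 chase 'e': 1→0 ⇒ 1;  out=∅∪out(1)=∅
  fail(4) 'edce': from fail(3)=0 chase 'e': 0 ⇒ 1;  out=∅∪out(1)=∅
  fail(9) 'bade': from fail(8)=12 chase 'e': 12 ⇒ 13;  out=∅∪out(13)=∅
  fail(15) 'deea': from fail(14)=1 chase 'a': 1→0 ⇒ 0;  out={2}∪out(0)={2}
  fail(5) 'edceb': from fail(4)=1 chase 'b': 1→0 ⇒ 6;  out={0}∪out(6)={0}
  fail(10) 'badee': from fail(9)=13 chase 'e': 13 ⇒ 14;  out=∅∪out(14)=∅
  fail(11) 'badeea': from fail(10)=14 chase 'a': 14 ⇒ 15;  out={1}∪out(15)={1,2}

Scan:
i=0 'd': node 0→12
i=1 'e': node 12→13
i=2 'd': node 13→2 (via fail)
i=3 'c': node 2→3
i=4 'e': node 3→4
i=5 'b': node 4→5  → match P0@[1:5]
i=6 'c': node 5→0 (via fail)
i=7 'd': node 0→12
i=8 'e': node 12→13
i=9 'e': node 13→14
i=10 'a': node 14→15  → match P2@[7:10]
i=11 'e': node 15→1 (via fail)
i=12 'd': node 1→2
i=13 'c': node 2→3
i=14 'e': node 3→4
i=15 'b': node 4→5  → match P0@[11:15]
i=16 'e': node 5→1 (via fail)
i=17 'd': node 1→2
i=18 'd': node 2→12 (via fail)
i=19 'b': node 12→6 (via fail)
i=20 'b': node 6→6 (via fail)
i=21 'e': node 6→1 (via fail)
i=22 'e': node 1→1 (via fail)
i=23 'b': node 1→6 (via fail)
i=24 'a': node 6→7
i=25 'd': node 7→8
i=26 'e': node 8→9
i=27 'e': node 9→10
i=28 'a': node 10→11  → match P1@[23:28],P2@[25:28]
i=29 'b': node 11→6 (via fail)
i=30 'a': node 6→7
i=31 'd': node 7→8
i=32 'e': node 8→9
i=33 'e': node 9→10
i=34 'a': node 10→11  → match P1@[29:34],P2@[31:34]
i=35 'e': node 11→1 (via fail)
i=36 'd': node 1→2
i=37 'c': node 2→3
i=38 'e': node 3→4
i=39 'b': node 4→5  → match P0@[35:39]
i=40 'b': node 5→6 (via fail)
i=41 'b': node 6→6 (via fail)
i=42 'b': node 6→6 (via fail)
i=43 'a': node 6→7
i=44 'd': node 7→8
i=45 'e': node 8→9
i=46 'e': node 9→10
i=47 'a': node 10→11  → match P1@[42:47],P2@[44:47]
i=48 'b': node 11→6 (via fail)
i=49 'd': node 6→12 (via fail)
i=50 'e': node 12→13
i=51 'e': node 13→14
i=52 'a': node 14→15  → match P2@[49:52]
i=53 'd': node 15→12 (via fail)
i=54 'b': node 12→6 (via fail)
i=55 'd': node 6→12 (via fail)
i=56 'd': node 12→12 (via fail)
i=57 'd': node 12→12 (via fail)
i=58 'e': node 12→13

Matches: [[5,0],[10,2],[15,0],[28,1],[28,2],[34,1],[34,2],[39,0],[47,1],[47,2],[52,2]]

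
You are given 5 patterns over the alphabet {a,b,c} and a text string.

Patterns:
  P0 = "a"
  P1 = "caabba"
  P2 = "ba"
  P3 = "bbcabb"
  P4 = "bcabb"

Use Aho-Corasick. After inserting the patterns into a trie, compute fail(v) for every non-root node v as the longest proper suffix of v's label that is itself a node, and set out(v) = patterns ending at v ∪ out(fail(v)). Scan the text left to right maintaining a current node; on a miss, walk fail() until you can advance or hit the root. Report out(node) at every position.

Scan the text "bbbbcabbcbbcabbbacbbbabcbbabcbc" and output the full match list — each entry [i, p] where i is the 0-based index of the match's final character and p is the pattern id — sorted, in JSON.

Construct AC machine:
Trie nodes:
  n0 'ε': a→1 b→8 c→2
  n1 'a': ·  [P0 ends]
  n2 'c': a→3
  n3 'ca': a→4
  n4 'caa': b→5
  n5 'caab': b→6
  n6 'caabb': a→7
  n7 'caabba': ·  [P1 ends]
  n8 'b': a→9 b→10 c→15
  n9 'ba': ·  [P2 ends]
  n10 'bb': c→11
  n11 'bbc': a→12
  n12 'bbca': b→13
  n13 'bbcab': b→14
  n14 'bbcabb': ·  [P3 ends]
  n15 'bc': a→16
  n16 'bca': b→17
  n17 'bcab': b→18
  n18 'bcabb': ·  [P4 ends]

BFS fail/out derivation:
  fail(1) 'a': from fail(0)=0 chase 'a': 0 ⇒ 0;  out={0}∪out(0)={0}
  fail(2) 'c': from fail(0)=0 chase 'c': 0 ⇒ 0;  out=∅∪out(0)=∅
  fail(8) 'b': from fail(0)=0 chase 'b': 0 ⇒ 0;  out=∅∪out(0)=∅
  fail(3) 'ca': from fail(2)=0 chase 'a': 0 ⇒ 1;  out=∅∪out(1)={0}
  fail(9) 'ba': from fail(8)=0 chase 'a': 0 ⇒ 1;  out={2}∪out(1)={0,2}
  fail(10) 'bb': from fail(8)=0 chase 'b': 0 ⇒ 8;  out=∅∪out(8)=∅
  fail(15) 'bc': from fail(8)=0 chase 'c': 0 ⇒ 2;  out=∅∪out(2)=∅
  fail(4) 'caa': from fail(3)=1 chase 'a': 1→0 ⇒ 1;  out=∅∪out(1)={0}
  fail(11) 'bbc': from fail(10)=8 chase 'c': 8 ⇒ 15;  out=∅∪out(15)=∅
  fail(16) 'bca': from fail(15)=2 chase 'a': 2 ⇒ 3;  out=∅∪out(3)={0}
  fail(5) 'caab': from fail(4)=1 chase 'b': 1→0 ⇒ 8;  out=∅∪out(8)=∅
  fail(12) 'bbca': from fail(11)=15 chase 'a': 15 ⇒ 16;  out=∅∪out(16)={0}
  fail(17) 'bcab': from fail(16)=3 chase 'b': 3→1→0 ⇒ 8;  out=∅∪out(8)=∅
  fail(6) 'caabb': from fail(5)=8 chase 'b': 8 ⇒ 10;  out=∅∪out(10)=∅
  fail(13) 'bbcab': from fail(12)=16 chase 'b': 16 ⇒ 17;  out=∅∪out(17)=∅
  fail(18) 'bcabb': from fail(17)=8 chase 'b': 8 ⇒ 10;  out={4}∪out(10)={4}
  fail(7) 'caabba': from fail(6)=10 chase 'a': 10→8 ⇒ 9;  out={1}∪out(9)={0,1,2}
  fail(14) 'bbcabb': from fail(13)=17 chase 'b': 17 ⇒ 18;  out={3}∪out(18)={3,4}

Text stream:
i=0 'b': node 0→8
i=1 'b': node 8→10
i=2 'b': node 10→10 ·f
i=3 'b': node 10→10 ·f
i=4 'c': node 10→11
i=5 'a': node 11→12  ** P0@[5:5]
i=6 'b': node 12→13
i=7 'b': node 13→14  ** P3@[2:7],P4@[3:7]
i=8 'c': node 14→11 ·f
i=9 'b': node 11→8 ·f
i=10 'b': node 8→10
i=11 'c': node 10→11
i=12 'a': node 11→12  ** P0@[12:12]
i=13 'b': node 12→13
i=14 'b': node 13→14  ** P3@[9:14],P4@[10:14]
i=15 'b': node 14→10 ·f
i=16 'a': node 10→9 ·f  ** P0@[16:16],P2@[15:16]
i=17 'c': node 9→2 ·f
i=18 'b': node 2→8 ·f
i=19 'b': node 8→10
i=20 'b': node 10→10 ·f
i=21 'a': node 10→9 ·f  ** P0@[21:21],P2@[20:21]
i=22 'b': node 9→8 ·f
i=23 'c': node 8→15
i=24 'b': node 15→8 ·f
i=25 'b': node 8→10
i=26 'a': node 10→9 ·f  ** P0@[26:26],P2@[25:26]
i=27 'b': node 9→8 ·f
i=28 'c': node 8→15
i=29 'b': node 15→8 ·f
i=30 'c': node 8→15

Result: [[5,0],[7,3],[7,4],[12,0],[14,3],[14,4],[16,0],[16,2],[21,0],[21,2],[26,0],[26,2]]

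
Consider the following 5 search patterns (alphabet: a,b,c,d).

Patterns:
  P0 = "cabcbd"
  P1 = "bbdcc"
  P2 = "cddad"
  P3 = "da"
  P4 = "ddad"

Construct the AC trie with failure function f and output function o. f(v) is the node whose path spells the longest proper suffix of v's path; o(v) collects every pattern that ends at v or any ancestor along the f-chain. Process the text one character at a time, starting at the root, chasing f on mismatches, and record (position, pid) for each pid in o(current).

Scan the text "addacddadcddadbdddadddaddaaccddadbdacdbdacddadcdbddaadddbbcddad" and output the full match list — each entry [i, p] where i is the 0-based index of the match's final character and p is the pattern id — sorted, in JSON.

Build:
Trie (insert patterns):
  n0 'ε': b→7 c→1 d→16
  n1 'c': a→2 d→12
  n2 'ca': b→3
  n3 'cab': c→4
  n4 'cabc': b→5
  n5 'cabcb': d→6
  n6 'cabcbd': ·  ←P0
  n7 'b': b→8
  n8 'bb': d→9
  n9 'bbd': c→10
  n10 'bbdc': c→11
  n11 'bbdcc': ·  ←P1
  n12 'cd': d→13
  n13 'cdd': a→14
  n14 'cdda': d→15
  n15 'cddad': ·  ←P2
  n16 'd': a→17 d→18
  n17 'da': ·  ←P3
  n18 'dd': a→19
  n19 'dda': d→20
  n20 'ddad': ·  ←P4

Failure links (BFS by depth):
  n1('c'): parent n0 fail=0; on 'c' 0 → fail=0;  out ∅∪∅=∅
  n7('b'): parent n0 fail=0; on 'b' 0 → fail=0;  out ∅∪∅=∅
  n16('d'): parent n0 fail=0; on 'd' 0 → fail=0;  out ∅∪∅=∅
  n2('ca'): parent n1 fail=0; on 'a' 0 → fail=0;  out ∅∪∅=∅
  n8('bb'): parent n7 fail=0; on 'b' 0 → fail=7;  out ∅∪∅=∅
  n12('cd'): parent n1 fail=0; on 'd' 0 → fail=16;  out ∅∪∅=∅
  n17('da'): parent n16 fail=0; on 'a' 0 → fail=0;  out {3}∪∅={3}
  n18('dd'): parent n16 fail=0; on 'd' 0 → fail=16;  out ∅∪∅=∅
  n3('cab'): parent n2 fail=0; on 'b' 0 → fail=7;  out ∅∪∅=∅
  n9('bbd'): parent n8 fail=7; on 'd' 7→0 → fail=16;  out ∅∪∅=∅
  n13('cdd'): parent n12 fail=16; on 'd' 16 → fail=18;  out ∅∪∅=∅
  n19('dda'): parent n18 fail=16; on 'a' 16 → fail=17;  out ∅∪{3}={3}
  n4('cabc'): parent n3 fail=7; on 'c' 7→0 → fail=1;  out ∅∪∅=∅
  n10('bbdc'): parent n9 fail=16; on 'c' 16→0 → fail=1;  out ∅∪∅=∅
  n14('cdda'): parent n13 fail=18; on 'a' 18 → fail=19;  out ∅∪{3}={3}
  n20('ddad'): parent n19 fail=17; on 'd' 17→0 → fail=16;  out {4}∪∅={4}
  n5('cabcb'): parent n4 fail=1; on 'b' 1→0 → fail=7;  out ∅∪∅=∅
  n11('bbdcc'): parent n10 fail=1; on 'c' 1→0 → fail=1;  out {1}∪∅={1}
  n15('cddad'): parent n14 fail=19; on 'd' 19 → fail=20;  out {2}∪{4}={2,4}
  n6('cabcbd'): parent n5 fail=7; on 'd' 7→0 → fail=16;  out {0}∪∅={0}

Run:
[0] read 'a'  n0⇒n0
[1] read 'd'  n0⇒n16
[2] read 'd'  n16⇒n18
[3] read 'a'  n18⇒n19  emit P3@[2:3]
[4] read 'c'  n19⇒n1 ·f
[5] read 'd'  n1⇒n12
[6] read 'd'  n12⇒n13
[7] read 'a'  n13⇒n14  emit P3@[6:7]
[8] read 'd'  n14⇒n15  emit P2@[4:8],P4@[5:8]
[9] read 'c'  n15⇒n1 ·f
[10] read 'd'  n1⇒n12
[11] read 'd'  n12⇒n13
[12] read 'a'  n13⇒n14  emit P3@[11:12]
[13] read 'd'  n14⇒n15  emit P2@[9:13],P4@[10:13]
[14] read 'b'  n15⇒n7 ·f
[15] read 'd'  n7⇒n16 ·f
[16] read 'd'  n16⇒n18
[17] read 'd'  n18⇒n18 ·f
[18] read 'a'  n18⇒n19  emit P3@[17:18]
[19] read 'd'  n19⇒n20  emit P4@[16:19]
[20] read 'd'  n20⇒n18 ·f
[21] read 'd'  n18⇒n18 ·f
[22] read 'a'  n18⇒n19  emit P3@[21:22]
[23] read 'd'  n19⇒n20  emit P4@[20:23]
[24] read 'd'  n20⇒n18 ·f
[25] read 'a'  n18⇒n19  emit P3@[24:25]
[26] read 'a'  n19⇒n0 ·f
[27] read 'c'  n0⇒n1
[28] read 'c'  n1⇒n1 ·f
[29] read 'd'  n1⇒n12
[30] read 'd'  n12⇒n13
[31] read 'a'  n13⇒n14  emit P3@[30:31]
[32] read 'd'  n14⇒n15  emit P2@[28:32],P4@[29:32]
[33] read 'b'  n15⇒n7 ·f
[34] read 'd'  n7⇒n16 ·f
[35] read 'a'  n16⇒n17  emit P3@[34:35]
[36] read 'c'  n17⇒n1 ·f
[37] read 'd'  n1⇒n12
[38] read 'b'  n12⇒n7 ·f
[39] read 'd'  n7⇒n16 ·f
[40] read 'a'  n16⇒n17  emit P3@[39:40]
[41] read 'c'  n17⇒n1 ·f
[42] read 'd'  n1⇒n12
[43] read 'd'  n12⇒n13
[44] read 'a'  n13⇒n14  emit P3@[43:44]
[45] read 'd'  n14⇒n15  emit P2@[41:45],P4@[42:45]
[46] read 'c'  n15⇒n1 ·f
[47] read 'd'  n1⇒n12
[48] read 'b'  n12⇒n7 ·f
[49] read 'd'  n7⇒n16 ·f
[50] read 'd'  n16⇒n18
[51] read 'a'  n18⇒n19  emit P3@[50:51]
[52] read 'a'  n19⇒n0 ·f
[53] read 'd'  n0⇒n16
[54] read 'd'  n16⇒n18
[55] read 'd'  n18⇒n18 ·f
[56] read 'b'  n18⇒n7 ·f
[57] read 'b'  n7⇒n8
[58] read 'c'  n8⇒n1 ·f
[59] read 'd'  n1⇒n12
[60] read 'd'  n12⇒n13
[61] read 'a'  n13⇒n14  emit P3@[60:61]
[62] read 'd'  n14⇒n15  emit P2@[58:62],P4@[59:62]

Result: [[3,3],[7,3],[8,2],[8,4],[12,3],[13,2],[13,4],[18,3],[19,4],[22,3],[23,4],[25,3],[31,3],[32,2],[32,4],[35,3],[40,3],[44,3],[45,2],[45,4],[51,3],[61,3],[62,2],[62,4]]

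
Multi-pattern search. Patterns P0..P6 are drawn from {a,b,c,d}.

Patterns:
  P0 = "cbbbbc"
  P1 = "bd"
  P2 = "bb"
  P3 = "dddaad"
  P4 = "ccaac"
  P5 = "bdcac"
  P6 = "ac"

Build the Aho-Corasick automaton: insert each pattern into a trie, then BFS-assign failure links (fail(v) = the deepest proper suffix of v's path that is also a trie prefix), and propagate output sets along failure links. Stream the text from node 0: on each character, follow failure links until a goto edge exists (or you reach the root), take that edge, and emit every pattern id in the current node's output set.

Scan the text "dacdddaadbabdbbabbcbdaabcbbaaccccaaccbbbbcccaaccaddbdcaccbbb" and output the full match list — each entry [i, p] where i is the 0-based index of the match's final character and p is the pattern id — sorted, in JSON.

Build automaton:
Trie nodes:
  n0 'ε': a→23 b→7 c→1 d→10
  n1 'c': b→2 c→16
  n2 'cb': b→3
  n3 'cbb': b→4
  n4 'cbbb': b→5
  n5 'cbbbb': c→6
  n6 'cbbbbc': ·  ←P0
  n7 'b': b→9 d→8
  n8 'bd': c→20  ←P1
  n9 'bb': ·  ←P2
  n10 'd': d→11
  n11 'dd': d→12
  n12 'ddd': a→13
  n13 'ddda': a→14
  n14 'dddaa': d→15
  n15 'dddaad': ·  ←P3
  n16 'cc': a→17
  n17 'cca': a→18
  n18 'ccaa': c→19
  n19 'ccaac': ·  ←P4
  n20 'bdc': a→21
  n21 'bdca': c→22
  n22 'bdcac': ·  ←P5
  n23 'a': c→24
  n24 'ac': ·  ←P6

Failure links (BFS by depth):
  fail(1) 'c': from fail(0)=0 chase 'c': 0 ⇒ 0;  out=∅∪out(0)=∅
  fail(7) 'b': from fail(0)=0 chase 'b': 0 ⇒ 0;  out=∅∪out(0)=∅
  fail(10) 'd': from fail(0)=0 chase 'd': 0 ⇒ 0;  out=∅∪out(0)=∅
  fail(23) 'a': from fail(0)=0 chase 'a': 0 ⇒ 0;  out=∅∪out(0)=∅
  fail(2) 'cb': from fail(1)=0 chase 'b': 0 ⇒ 7;  out=∅∪out(7)=∅
  fail(8) 'bd': from fail(7)=0 chase 'd': 0 ⇒ 10;  out={1}∪out(10)={1}
  fail(9) 'bb': from fail(7)=0 chase 'b': 0 ⇒ 7;  out={2}∪out(7)={2}
  fail(11) 'dd': from fail(10)=0 chase 'd': 0 ⇒ 10;  out=∅∪out(10)=∅
  fail(16) 'cc': from fail(1)=0 chase 'c': 0 ⇒ 1;  out=∅∪out(1)=∅
  fail(24) 'ac': from fail(23)=0 chase 'c': 0 ⇒ 1;  out={6}∪out(1)={6}
  fail(3) 'cbb': from fail(2)=7 chase 'b': 7 ⇒ 9;  out=∅∪out(9)={2}
  fail(12) 'ddd': from fail(11)=10 chase 'd': 10 ⇒ 11;  out=∅∪out(11)=∅
  fail(17) 'cca': from fail(16)=1 chase 'a': 1→0 ⇒ 23;  out=∅∪out(23)=∅
  fail(20) 'bdc': from fail(8)=10 chase 'c': 10→0 ⇒ 1;  out=∅∪out(1)=∅
  fail(4) 'cbbb': from fail(3)=9 chase 'b': 9→7 ⇒ 9;  out=∅∪out(9)={2}
  fail(13) 'ddda': from fail(12)=11 chase 'a': 11→10→0 ⇒ 23;  out=∅∪out(23)=∅
  fail(18) 'ccaa': from fail(17)=23 chase 'a': 23→0 ⇒ 23;  out=∅∪out(23)=∅
  fail(21) 'bdca': from fail(20)=1 chase 'a': 1→0 ⇒ 23;  out=∅∪out(23)=∅
  fail(5) 'cbbbb': from fail(4)=9 chase 'b': 9→7 ⇒ 9;  out=∅∪out(9)={2}
  fail(14) 'dddaa': from fail(13)=23 chase 'a': 23→0 ⇒ 23;  out=∅∪out(23)=∅
  fail(19) 'ccaac': from fail(18)=23 chase 'c': 23 ⇒ 24;  out={4}∪out(24)={4,6}
  fail(22) 'bdcac': from fail(21)=23 chase 'c': 23 ⇒ 24;  out={5}∪out(24)={5,6}
  fail(6) 'cbbbbc': from fail(5)=9 chase 'c': 9→7→0 ⇒ 1;  out={0}∪out(1)={0}
  fail(15) 'dddaad': from fail(14)=23 chase 'd': 23→0 ⇒ 10;  out={3}∪out(10)={3}

Scan:
[0] read 'd'  n0⇒n10
[1] read 'a'  n10⇒n23 (via fail)
[2] read 'c'  n23⇒n24  emit P6@[1:2]
[3] read 'd'  n24⇒n10 (via fail)
[4] read 'd'  n10⇒n11
[5] read 'd'  n11⇒n12
[6] read 'a'  n12⇒n13
[7] read 'a'  n13⇒n14
[8] read 'd'  n14⇒n15  emit P3@[3:8]
[9] read 'b'  n15⇒n7 (via fail)
[10] read 'a'  n7⇒n23 (via fail)
[11] read 'b'  n23⇒n7 (via fail)
[12] read 'd'  n7⇒n8  emit P1@[11:12]
[13] read 'b'  n8⇒n7 (via fail)
[14] read 'b'  n7⇒n9  emit P2@[13:14]
[15] read 'a'  n9⇒n23 (via fail)
[16] read 'b'  n23⇒n7 (via fail)
[17] read 'b'  n7⇒n9  emit P2@[16:17]
[18] read 'c'  n9⇒n1 (via fail)
[19] read 'b'  n1⇒n2
[20] read 'd'  n2⇒n8 (via fail)  emit P1@[19:20]
[21] read 'a'  n8⇒n23 (via fail)
[22] read 'a'  n23⇒n23 (via fail)
[23] read 'b'  n23⇒n7 (via fail)
[24] read 'c'  n7⇒n1 (via fail)
[25] read 'b'  n1⇒n2
[26] read 'b'  n2⇒n3  emit P2@[25:26]
[27] read 'a'  n3⇒n23 (via fail)
[28] read 'a'  n23⇒n23 (via fail)
[29] read 'c'  n23⇒n24  emit P6@[28:29]
[30] read 'c'  n24⇒n16 (via fail)
[31] read 'c'  n16⇒n16 (via fail)
[32] read 'c'  n16⇒n16 (via fail)
[33] read 'a'  n16⇒n17
[34] read 'a'  n17⇒n18
[35] read 'c'  n18⇒n19  emit P4@[31:35],P6@[34:35]
[36] read 'c'  n19⇒n16 (via fail)
[37] read 'b'  n16⇒n2 (via fail)
[38] read 'b'  n2⇒n3  emit P2@[37:38]
[39] read 'b'  n3⇒n4  emit P2@[38:39]
[40] read 'b'  n4⇒n5  emit P2@[39:40]
[41] read 'c'  n5⇒n6  emit P0@[36:41]
[42] read 'c'  n6⇒n16 (via fail)
[43] read 'c'  n16⇒n16 (via fail)
[44] read 'a'  n16⇒n17
[45] read 'a'  n17⇒n18
[46] read 'c'  n18⇒n19  emit P4@[42:46],P6@[45:46]
[47] read 'c'  n19⇒n16 (via fail)
[48] read 'a'  n16⇒n17
[49] read 'd'  n17⇒n10 (via fail)
[50] read 'd'  n10⇒n11
[51] read 'b'  n11⇒n7 (via fail)
[52] read 'd'  n7⇒n8  emit P1@[51:52]
[53] read 'c'  n8⇒n20
[54] read 'a'  n20⇒n21
[55] read 'c'  n21⇒n22  emit P5@[51:55],P6@[54:55]
[56] read 'c'  n22⇒n16 (via fail)
[57] read 'b'  n16⇒n2 (via fail)
[58] read 'b'  n2⇒n3  emit P2@[57:58]
[59] read 'b'  n3⇒n4  emit P2@[58:59]

Result: [[2,6],[8,3],[12,1],[14,2],[17,2],[20,1],[26,2],[29,6],[35,4],[35,6],[38,2],[39,2],[40,2],[41,0],[46,4],[46,6],[52,1],[55,5],[55,6],[58,2],[59,2]]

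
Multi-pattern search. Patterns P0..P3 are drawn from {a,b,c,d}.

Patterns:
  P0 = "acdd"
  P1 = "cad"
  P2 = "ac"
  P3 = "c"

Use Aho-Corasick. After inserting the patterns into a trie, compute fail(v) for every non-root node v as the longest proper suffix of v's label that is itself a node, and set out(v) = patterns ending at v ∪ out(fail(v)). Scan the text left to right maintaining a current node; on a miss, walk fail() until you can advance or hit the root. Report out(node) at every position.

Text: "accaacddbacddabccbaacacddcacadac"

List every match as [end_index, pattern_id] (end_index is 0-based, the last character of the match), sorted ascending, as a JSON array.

Construct AC machine:
Trie (insert patterns):
  0='ε' goto a→1 c→5
  1='a' goto c→2
  2='ac' goto d→3  ←P2
  3='acd' goto d→4
  4='acdd' goto ·  ←P0
  5='c' goto a→6  ←P3
  6='ca' goto d→7
  7='cad' goto ·  ←P1

BFS fail/out derivation:
  fail(1) 'a': from fail(0)=0 chase 'a': 0 ⇒ 0;  out=∅∪out(0)=∅
  fail(5) 'c': from fail(0)=0 chase 'c': 0 ⇒ 0;  out={3}∪out(0)={3}
  fail(2) 'ac': from fail(1)=0 chase 'c': 0 ⇒ 5;  out={2}∪out(5)={2,3}
  fail(6) 'ca': from fail(5)=0 chase 'a': 0 ⇒ 1;  out=∅∪out(1)=∅
  fail(3) 'acd': from fail(2)=5 chase 'd': 5→0 ⇒ 0;  out=∅∪out(0)=∅
  fail(7) 'cad': from fail(6)=1 chase 'd': 1→0 ⇒ 0;  out={1}∪out(0)={1}
  fail(4) 'acdd': from fail(3)=0 chase 'd': 0 ⇒ 0;  out={0}∪out(0)={0}

Scan:
pos 0 'a': at 1
pos 1 'c': at 2  ** P2@[0:1],P3@[1:1]
pos 2 'c': at 5 (via fail)  ** P3@[2:2]
pos 3 'a': at 6
pos 4 'a': at 1 (via fail)
pos 5 'c': at 2  ** P2@[4:5],P3@[5:5]
pos 6 'd': at 3
pos 7 'd': at 4  ** P0@[4:7]
pos 8 'b': at 0 (via fail)
pos 9 'a': at 1
pos 10 'c': at 2  ** P2@[9:10],P3@[10:10]
pos 11 'd': at 3
pos 12 'd': at 4  ** P0@[9:12]
pos 13 'a': at 1 (via fail)
pos 14 'b': at 0 (via fail)
pos 15 'c': at 5  ** P3@[15:15]
pos 16 'c': at 5 (via fail)  ** P3@[16:16]
pos 17 'b': at 0 (via fail)
pos 18 'a': at 1
pos 19 'a': at 1 (via fail)
pos 20 'c': at 2  ** P2@[19:20],P3@[20:20]
pos 21 'a': at 6 (via fail)
pos 22 'c': at 2 (via fail)  ** P2@[21:22],P3@[22:22]
pos 23 'd': at 3
pos 24 'd': at 4  ** P0@[21:24]
pos 25 'c': at 5 (via fail)  ** P3@[25:25]
pos 26 'a': at 6
pos 27 'c': at 2 (via fail)  ** P2@[26:27],P3@[27:27]
pos 28 'a': at 6 (via fail)
pos 29 'd': at 7  ** P1@[27:29]
pos 30 'a': at 1 (via fail)
pos 31 'c': at 2  ** P2@[30:31],P3@[31:31]

All matches (sorted): [[1,2],[1,3],[2,3],[5,2],[5,3],[7,0],[10,2],[10,3],[12,0],[15,3],[16,3],[20,2],[20,3],[22,2],[22,3],[24,0],[25,3],[27,2],[27,3],[29,1],[31,2],[31,3]]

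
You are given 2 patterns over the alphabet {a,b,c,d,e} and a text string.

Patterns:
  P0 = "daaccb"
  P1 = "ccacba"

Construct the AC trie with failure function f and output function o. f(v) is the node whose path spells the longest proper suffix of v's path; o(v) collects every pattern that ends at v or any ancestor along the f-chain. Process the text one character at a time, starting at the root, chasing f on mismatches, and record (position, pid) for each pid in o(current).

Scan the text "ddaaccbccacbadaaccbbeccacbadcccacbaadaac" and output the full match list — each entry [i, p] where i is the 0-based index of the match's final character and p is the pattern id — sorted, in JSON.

Build automaton:
Trie (insert patterns):
  0='ε' goto c→7 d→1
  1='d' goto a→2
  2='da' goto a→3
  3='daa' goto c→4
  4='daac' goto c→5
  5='daacc' goto b→6
  6='daaccb' goto ·  [P0 ends]
  7='c' goto c→8
  8='cc' goto a→9
  9='cca' goto c→10
  10='ccac' goto b→11
  11='ccacb' goto a→12
  12='ccacba' goto ·  [P1 ends]

Failure links (BFS by depth):
  fail(1) 'd': from fail(0)=0 chase 'd': 0 ⇒ 0;  out=∅∪out(0)=∅
  fail(7) 'c': from fail(0)=0 chase 'c': 0 ⇒ 0;  out=∅∪out(0)=∅
  fail(2) 'da': from fail(1)=0 chase 'a': 0 ⇒ 0;  out=∅∪out(0)=∅
  fail(8) 'cc': from fail(7)=0 chase 'c': 0 ⇒ 7;  out=∅∪out(7)=∅
  fail(3) 'daa': from fail(2)=0 chase 'a': 0 ⇒ 0;  out=∅∪out(0)=∅
  fail(9) 'cca': from fail(8)=7 chase 'a': 7→0 ⇒ 0;  out=∅∪out(0)=∅
  fail(4) 'daac': from fail(3)=0 chase 'c': 0 ⇒ 7;  out=∅∪out(7)=∅
  fail(10) 'ccac': from fail(9)=0 chase 'c': 0 ⇒ 7;  out=∅∪out(7)=∅
  fail(5) 'daacc': from fail(4)=7 chase 'c': 7 ⇒ 8;  out=∅∪out(8)=∅
  fail(11) 'ccacb': from fail(10)=7 chase 'b': 7→0 ⇒ 0;  out=∅∪out(0)=∅
  fail(6) 'daaccb': from fail(5)=8 chase 'b': 8→7→0 ⇒ 0;  out={0}∪out(0)={0}
  fail(12) 'ccacba': from fail(11)=0 chase 'a': 0 ⇒ 0;  out={1}∪out(0)={1}

Text stream:
pos 0 'd': at 1
pos 1 'd': at 1 (fail-walked)
pos 2 'a': at 2
pos 3 'a': at 3
pos 4 'c': at 4
pos 5 'c': at 5
pos 6 'b': at 6  → match P0@[1:6]
pos 7 'c': at 7 (fail-walked)
pos 8 'c': at 8
pos 9 'a': at 9
pos 10 'c': at 10
pos 11 'b': at 11
pos 12 'a': at 12  → match P1@[7:12]
pos 13 'd': at 1 (fail-walked)
pos 14 'a': at 2
pos 15 'a': at 3
pos 16 'c': at 4
pos 17 'c': at 5
pos 18 'b': at 6  → match P0@[13:18]
pos 19 'b': at 0 (fail-walked)
pos 20 'e': at 0
pos 21 'c': at 7
pos 22 'c': at 8
pos 23 'a': at 9
pos 24 'c': at 10
pos 25 'b': at 11
pos 26 'a': at 12  → match P1@[21:26]
pos 27 'd': at 1 (fail-walked)
pos 28 'c': at 7 (fail-walked)
pos 29 'c': at 8
pos 30 'c': at 8 (fail-walked)
pos 31 'a': at 9
pos 32 'c': at 10
pos 33 'b': at 11
pos 34 'a': at 12  → match P1@[29:34]
pos 35 'a': at 0 (fail-walked)
pos 36 'd': at 1
pos 37 'a': at 2
pos 38 'a': at 3
pos 39 'c': at 4

Result: [[6,0],[12,1],[18,0],[26,1],[34,1]]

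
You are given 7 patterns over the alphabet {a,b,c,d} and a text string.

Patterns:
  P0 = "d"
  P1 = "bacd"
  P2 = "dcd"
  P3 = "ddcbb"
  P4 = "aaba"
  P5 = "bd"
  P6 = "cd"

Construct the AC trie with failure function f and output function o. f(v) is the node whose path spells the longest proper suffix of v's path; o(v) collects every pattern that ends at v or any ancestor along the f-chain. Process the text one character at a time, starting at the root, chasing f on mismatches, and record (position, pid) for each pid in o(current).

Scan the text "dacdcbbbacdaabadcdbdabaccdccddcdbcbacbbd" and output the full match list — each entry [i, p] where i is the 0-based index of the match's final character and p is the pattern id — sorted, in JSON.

Build automaton:
Trie (insert patterns):
  0='ε' goto a→12 b→2 c→17 d→1
  1='d' goto c→6 d→8  ←P0
  2='b' goto a→3 d→16
  3='ba' goto c→4
  4='bac' goto d→5
  5='bacd' goto ·  ←P1
  6='dc' goto d→7
  7='dcd' goto ·  ←P2
  8='dd' goto c→9
  9='ddc' goto b→10
  10='ddcb' goto b→11
  11='ddcbb' goto ·  ←P3
  12='a' goto a→13
  13='aa' goto b→14
  14='aab' goto a→15
  15='aaba' goto ·  ←P4
  16='bd' goto ·  ←P5
  17='c' goto d→18
  18='cd' goto ·  ←P6

BFS fail/out derivation:
  fail(1) 'd': from fail(0)=0 chase 'd': 0 ⇒ 0;  out={0}∪out(0)={0}
  fail(2) 'b': from fail(0)=0 chase 'b': 0 ⇒ 0;  out=∅∪out(0)=∅
  fail(12) 'a': from fail(0)=0 chase 'a': 0 ⇒ 0;  out=∅∪out(0)=∅
  fail(17) 'c': from fail(0)=0 chase 'c': 0 ⇒ 0;  out=∅∪out(0)=∅
  fail(3) 'ba': from fail(2)=0 chase 'a': 0 ⇒ 12;  out=∅∪out(12)=∅
  fail(6) 'dc': from fail(1)=0 chase 'c': 0 ⇒ 17;  out=∅∪out(17)=∅
  fail(8) 'dd': from fail(1)=0 chase 'd': 0 ⇒ 1;  out=∅∪out(1)={0}
  fail(13) 'aa': from fail(12)=0 chase 'a': 0 ⇒ 12;  out=∅∪out(12)=∅
  fail(16) 'bd': from fail(2)=0 chase 'd': 0 ⇒ 1;  out={5}∪out(1)={0,5}
  fail(18) 'cd': from fail(17)=0 chase 'd': 0 ⇒ 1;  out={6}∪out(1)={0,6}
  fail(4) 'bac': from fail(3)=12 chase 'c': 12→0 ⇒ 17;  out=∅∪out(17)=∅
  fail(7) 'dcd': from fail(6)=17 chase 'd': 17 ⇒ 18;  out={2}∪out(18)={0,2,6}
  fail(9) 'ddc': from fail(8)=1 chase 'c': 1 ⇒ 6;  out=∅∪out(6)=∅
  fail(14) 'aab': from fail(13)=12 chase 'b': 12→0 ⇒ 2;  out=∅∪out(2)=∅
  fail(5) 'bacd': from fail(4)=17 chase 'd': 17 ⇒ 18;  out={1}∪out(18)={0,1,6}
  fail(10) 'ddcb': from fail(9)=6 chase 'b': 6→17→0 ⇒ 2;  out=∅∪out(2)=∅
  fail(15) 'aaba': from fail(14)=2 chase 'a': 2 ⇒ 3;  out={4}∪out(3)={4}
  fail(11) 'ddcbb': from fail(10)=2 chase 'b': 2→0 ⇒ 2;  out={3}∪out(2)={3}

Text stream:
[0] read 'd'  n0⇒n1  → match P0@[0:0]
[1] read 'a'  n1⇒n12 ·f
[2] read 'c'  n12⇒n17 ·f
[3] read 'd'  n17⇒n18  → match P0@[3:3],P6@[2:3]
[4] read 'c'  n18⇒n6 ·f
[5] read 'b'  n6⇒n2 ·f
[6] read 'b'  n2⇒n2 ·f
[7] read 'b'  n2⇒n2 ·f
[8] read 'a'  n2⇒n3
[9] read 'c'  n3⇒n4
[10] read 'd'  n4⇒n5  → match P0@[10:10],P1@[7:10],P6@[9:10]
[11] read 'a'  n5⇒n12 ·f
[12] read 'a'  n12⇒n13
[13] read 'b'  n13⇒n14
[14] read 'a'  n14⇒n15  → match P4@[11:14]
[15] read 'd'  n15⇒n1 ·f  → match P0@[15:15]
[16] read 'c'  n1⇒n6
[17] read 'd'  n6⇒n7  → match P0@[17:17],P2@[15:17],P6@[16:17]
[18] read 'b'  n7⇒n2 ·f
[19] read 'd'  n2⇒n16  → match P0@[19:19],P5@[18:19]
[20] read 'a'  n16⇒n12 ·f
[21] read 'b'  n12⇒n2 ·f
[22] read 'a'  n2⇒n3
[23] read 'c'  n3⇒n4
[24] read 'c'  n4⇒n17 ·f
[25] read 'd'  n17⇒n18  → match P0@[25:25],P6@[24:25]
[26] read 'c'  n18⇒n6 ·f
[27] read 'c'  n6⇒n17 ·f
[28] read 'd'  n17⇒n18  → match P0@[28:28],P6@[27:28]
[29] read 'd'  n18⇒n8 ·f  → match P0@[29:29]
[30] read 'c'  n8⇒n9
[31] read 'd'  n9⇒n7 ·f  → match P0@[31:31],P2@[29:31],P6@[30:31]
[32] read 'b'  n7⇒n2 ·f
[33] read 'c'  n2⇒n17 ·f
[34] read 'b'  n17⇒n2 ·f
[35] read 'a'  n2⇒n3
[36] read 'c'  n3⇒n4
[37] read 'b'  n4⇒n2 ·f
[38] read 'b'  n2⇒n2 ·f
[39] read 'd'  n2⇒n16  → match P0@[39:39],P5@[38:39]

All matches (sorted): [[0,0],[3,0],[3,6],[10,0],[10,1],[10,6],[14,4],[15,0],[17,0],[17,2],[17,6],[19,0],[19,5],[25,0],[25,6],[28,0],[28,6],[29,0],[31,0],[31,2],[31,6],[39,0],[39,5]]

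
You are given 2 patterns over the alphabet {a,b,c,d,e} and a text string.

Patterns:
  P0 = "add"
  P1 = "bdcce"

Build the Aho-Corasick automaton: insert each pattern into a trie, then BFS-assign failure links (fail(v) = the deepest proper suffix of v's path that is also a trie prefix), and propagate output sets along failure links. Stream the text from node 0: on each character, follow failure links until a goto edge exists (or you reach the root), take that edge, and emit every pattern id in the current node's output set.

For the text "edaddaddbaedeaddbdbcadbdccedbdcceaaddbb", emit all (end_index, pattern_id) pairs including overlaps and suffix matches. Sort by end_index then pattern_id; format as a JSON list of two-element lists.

Build:
Trie nodes:
  0='ε' goto a→1 b→4
  1='a' goto d→2
  2='ad' goto d→3
  3='add' goto ·  [P0 ends]
  4='b' goto d→5
  5='bd' goto c→6
  6='bdc' goto c→7
  7='bdcc' goto e→8
  8='bdcce' goto ·  [P1 ends]

Failure links (BFS by depth):
  fail(1) 'a': from fail(0)=0 chase 'a': 0 ⇒ 0;  out=∅∪out(0)=∅
  fail(4) 'b': from fail(0)=0 chase 'b': 0 ⇒ 0;  out=∅∪out(0)=∅
  fail(2) 'ad': from fail(1)=0 chase 'd': 0 ⇒ 0;  out=∅∪out(0)=∅
  fail(5) 'bd': from fail(4)=0 chase 'd': 0 ⇒ 0;  out=∅∪out(0)=∅
  fail(3) 'add': from fail(2)=0 chase 'd': 0 ⇒ 0;  out={0}∪out(0)={0}
  fail(6) 'bdc': from fail(5)=0 chase 'c': 0 ⇒ 0;  out=∅∪out(0)=∅
  fail(7) 'bdcc': from fail(6)=0 chase 'c': 0 ⇒ 0;  out=∅∪out(0)=∅
  fail(8) 'bdcce': from fail(7)=0 chase 'e': 0 ⇒ 0;  out={1}∪out(0)={1}

Scan:
i=0 'e': node 0→0
i=1 'd': node 0→0
i=2 'a': node 0→1
i=3 'd': node 1→2
i=4 'd': node 2→3  → match P0@[2:4]
i=5 'a': node 3→1 (fail-walked)
i=6 'd': node 1→2
i=7 'd': node 2→3  → match P0@[5:7]
i=8 'b': node 3→4 (fail-walked)
i=9 'a': node 4→1 (fail-walked)
i=10 'e': node 1→0 (fail-walked)
i=11 'd': node 0→0
i=12 'e': node 0→0
i=13 'a': node 0→1
i=14 'd': node 1→2
i=15 'd': node 2→3  → match P0@[13:15]
i=16 'b': node 3→4 (fail-walked)
i=17 'd': node 4→5
i=18 'b': node 5→4 (fail-walked)
i=19 'c': node 4→0 (fail-walked)
i=20 'a': node 0→1
i=21 'd': node 1→2
i=22 'b': node 2→4 (fail-walked)
i=23 'd': node 4→5
i=24 'c': node 5→6
i=25 'c': node 6→7
i=26 'e': node 7→8  → match P1@[22:26]
i=27 'd': node 8→0 (fail-walked)
i=28 'b': node 0→4
i=29 'd': node 4→5
i=30 'c': node 5→6
i=31 'c': node 6→7
i=32 'e': node 7→8  → match P1@[28:32]
i=33 'a': node 8→1 (fail-walked)
i=34 'a': node 1→1 (fail-walked)
i=35 'd': node 1→2
i=36 'd': node 2→3  → match P0@[34:36]
i=37 'b': node 3→4 (fail-walked)
i=38 'b': node 4→4 (fail-walked)

Matches: [[4,0],[7,0],[15,0],[26,1],[32,1],[36,0]]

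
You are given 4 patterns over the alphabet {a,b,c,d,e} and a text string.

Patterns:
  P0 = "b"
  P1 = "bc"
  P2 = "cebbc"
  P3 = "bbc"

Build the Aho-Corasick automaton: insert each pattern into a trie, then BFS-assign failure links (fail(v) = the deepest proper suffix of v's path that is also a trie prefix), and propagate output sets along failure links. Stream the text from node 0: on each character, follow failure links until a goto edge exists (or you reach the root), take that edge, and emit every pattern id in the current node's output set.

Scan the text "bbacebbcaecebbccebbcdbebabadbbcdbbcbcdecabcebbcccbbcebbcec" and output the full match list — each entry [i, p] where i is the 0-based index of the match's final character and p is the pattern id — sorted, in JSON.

Construct AC machine:
Trie nodes:
  n0 'ε': b→1 c→3
  n1 'b': b→8 c→2  [P0 ends]
  n2 'bc': ·  [P1 ends]
  n3 'c': e→4
  n4 'ce': b→5
  n5 'ceb': b→6
  n6 'cebb': c→7
  n7 'cebbc': ·  [P2 ends]
  n8 'bb': c→9
  n9 'bbc': ·  [P3 ends]

Failure links (BFS by depth):
  fail(1) 'b': from fail(0)=0 chase 'b': 0 ⇒ 0;  out={0}∪out(0)={0}
  fail(3) 'c': from fail(0)=0 chase 'c': 0 ⇒ 0;  out=∅∪out(0)=∅
  fail(2) 'bc': from fail(1)=0 chase 'c': 0 ⇒ 3;  out={1}∪out(3)={1}
  fail(4) 'ce': from fail(3)=0 chase 'e': 0 ⇒ 0;  out=∅∪out(0)=∅
  fail(8) 'bb': from fail(1)=0 chase 'b': 0 ⇒ 1;  out=∅∪out(1)={0}
  fail(5) 'ceb': from fail(4)=0 chase 'b': 0 ⇒ 1;  out=∅∪out(1)={0}
  fail(9) 'bbc': from fail(8)=1 chase 'c': 1 ⇒ 2;  out={3}∪out(2)={1,3}
  fail(6) 'cebb': from fail(5)=1 chase 'b': 1 ⇒ 8;  out=∅∪out(8)={0}
  fail(7) 'cebbc': from fail(6)=8 chase 'c': 8 ⇒ 9;  out={2}∪out(9)={1,2,3}

Text stream:
pos 0 'b': at 1  ** P0@[0:0]
pos 1 'b': at 8  ** P0@[1:1]
pos 2 'a': at 0 ·f
pos 3 'c': at 3
pos 4 'e': at 4
pos 5 'b': at 5  ** P0@[5:5]
pos 6 'b': at 6  ** P0@[6:6]
pos 7 'c': at 7  ** P1@[6:7],P2@[3:7],P3@[5:7]
pos 8 'a': at 0 ·f
pos 9 'e': at 0
pos 10 'c': at 3
pos 11 'e': at 4
pos 12 'b': at 5  ** P0@[12:12]
pos 13 'b': at 6  ** P0@[13:13]
pos 14 'c': at 7  ** P1@[13:14],P2@[10:14],P3@[12:14]
pos 15 'c': at 3 ·f
pos 16 'e': at 4
pos 17 'b': at 5  ** P0@[17:17]
pos 18 'b': at 6  ** P0@[18:18]
pos 19 'c': at 7  ** P1@[18:19],P2@[15:19],P3@[17:19]
pos 20 'd': at 0 ·f
pos 21 'b': at 1  ** P0@[21:21]
pos 22 'e': at 0 ·f
pos 23 'b': at 1  ** P0@[23:23]
pos 24 'a': at 0 ·f
pos 25 'b': at 1  ** P0@[25:25]
pos 26 'a': at 0 ·f
pos 27 'd': at 0
pos 28 'b': at 1  ** P0@[28:28]
pos 29 'b': at 8  ** P0@[29:29]
pos 30 'c': at 9  ** P1@[29:30],P3@[28:30]
pos 31 'd': at 0 ·f
pos 32 'b': at 1  ** P0@[32:32]
pos 33 'b': at 8  ** P0@[33:33]
pos 34 'c': at 9  ** P1@[33:34],P3@[32:34]
pos 35 'b': at 1 ·f  ** P0@[35:35]
pos 36 'c': at 2  ** P1@[35:36]
pos 37 'd': at 0 ·f
pos 38 'e': at 0
pos 39 'c': at 3
pos 40 'a': at 0 ·f
pos 41 'b': at 1  ** P0@[41:41]
pos 42 'c': at 2  ** P1@[41:42]
pos 43 'e': at 4 ·f
pos 44 'b': at 5  ** P0@[44:44]
pos 45 'b': at 6  ** P0@[45:45]
pos 46 'c': at 7  ** P1@[45:46],P2@[42:46],P3@[44:46]
pos 47 'c': at 3 ·f
pos 48 'c': at 3 ·f
pos 49 'b': at 1 ·f  ** P0@[49:49]
pos 50 'b': at 8  ** P0@[50:50]
pos 51 'c': at 9  ** P1@[50:51],P3@[49:51]
pos 52 'e': at 4 ·f
pos 53 'b': at 5  ** P0@[53:53]
pos 54 'b': at 6  ** P0@[54:54]
pos 55 'c': at 7  ** P1@[54:55],P2@[51:55],P3@[53:55]
pos 56 'e': at 4 ·f
pos 57 'c': at 3 ·f

All matches (sorted): [[0,0],[1,0],[5,0],[6,0],[7,1],[7,2],[7,3],[12,0],[13,0],[14,1],[14,2],[14,3],[17,0],[18,0],[19,1],[19,2],[19,3],[21,0],[23,0],[25,0],[28,0],[29,0],[30,1],[30,3],[32,0],[33,0],[34,1],[34,3],[35,0],[36,1],[41,0],[42,1],[44,0],[45,0],[46,1],[46,2],[46,3],[49,0],[50,0],[51,1],[51,3],[53,0],[54,0],[55,1],[55,2],[55,3]]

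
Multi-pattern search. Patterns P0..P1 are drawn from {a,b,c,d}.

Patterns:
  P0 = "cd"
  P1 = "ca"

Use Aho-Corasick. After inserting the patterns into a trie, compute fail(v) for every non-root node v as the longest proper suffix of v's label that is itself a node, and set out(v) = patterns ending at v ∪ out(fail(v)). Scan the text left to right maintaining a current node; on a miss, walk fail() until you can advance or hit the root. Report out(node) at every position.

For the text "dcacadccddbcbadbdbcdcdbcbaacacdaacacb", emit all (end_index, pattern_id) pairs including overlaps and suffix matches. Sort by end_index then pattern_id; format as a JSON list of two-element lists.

Build automaton:
Trie nodes:
  n0 'ε': c→1
  n1 'c': a→3 d→2
  n2 'cd': ·  ←P0
  n3 'ca': ·  ←P1

Failure links (BFS by depth):
  n1('c'): parent n0 fail=0; on 'c' 0 → fail=0;  out ∅∪∅=∅
  n2('cd'): parent n1 fail=0; on 'd' 0 → fail=0;  out {0}∪∅={0}
  n3('ca'): parent n1 fail=0; on 'a' 0 → fail=0;  out {1}∪∅={1}

Text stream:
pos 0 'd': at 0
pos 1 'c': at 1
pos 2 'a': at 3  ** P1@[1:2]
pos 3 'c': at 1 ·f
pos 4 'a': at 3  ** P1@[3:4]
pos 5 'd': at 0 ·f
pos 6 'c': at 1
pos 7 'c': at 1 ·f
pos 8 'd': at 2  ** P0@[7:8]
pos 9 'd': at 0 ·f
pos 10 'b': at 0
pos 11 'c': at 1
pos 12 'b': at 0 ·f
pos 13 'a': at 0
pos 14 'd': at 0
pos 15 'b': at 0
pos 16 'd': at 0
pos 17 'b': at 0
pos 18 'c': at 1
pos 19 'd': at 2  ** P0@[18:19]
pos 20 'c': at 1 ·f
pos 21 'd': at 2  ** P0@[20:21]
pos 22 'b': at 0 ·f
pos 23 'c': at 1
pos 24 'b': at 0 ·f
pos 25 'a': at 0
pos 26 'a': at 0
pos 27 'c': at 1
pos 28 'a': at 3  ** P1@[27:28]
pos 29 'c': at 1 ·f
pos 30 'd': at 2  ** P0@[29:30]
pos 31 'a': at 0 ·f
pos 32 'a': at 0
pos 33 'c': at 1
pos 34 'a': at 3  ** P1@[33:34]
pos 35 'c': at 1 ·f
pos 36 'b': at 0 ·f

Result: [[2,1],[4,1],[8,0],[19,0],[21,0],[28,1],[30,0],[34,1]]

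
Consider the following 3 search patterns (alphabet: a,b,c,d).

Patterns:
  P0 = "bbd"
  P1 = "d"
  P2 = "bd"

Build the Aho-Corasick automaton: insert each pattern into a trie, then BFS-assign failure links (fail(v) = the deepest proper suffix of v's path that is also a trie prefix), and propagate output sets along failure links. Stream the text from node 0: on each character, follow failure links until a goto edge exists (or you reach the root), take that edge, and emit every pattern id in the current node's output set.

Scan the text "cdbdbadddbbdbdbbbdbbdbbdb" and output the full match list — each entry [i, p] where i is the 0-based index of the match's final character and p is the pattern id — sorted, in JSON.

Build:
Trie nodes:
  0='ε' goto b→1 d→4
  1='b' goto b→2 d→5
  2='bb' goto d→3
  3='bbd' goto ·  [P0 ends]
  4='d' goto ·  [P1 ends]
  5='bd' goto ·  [P2 ends]

Failure links (BFS by depth):
  fail(1) 'b': from fail(0)=0 chase 'b': 0 ⇒ 0;  out=∅∪out(0)=∅
  fail(4) 'd': from fail(0)=0 chase 'd': 0 ⇒ 0;  out={1}∪out(0)={1}
  fail(2) 'bb': from fail(1)=0 chase 'b': 0 ⇒ 1;  out=∅∪out(1)=∅
  fail(5) 'bd': from fail(1)=0 chase 'd': 0 ⇒ 4;  out={2}∪out(4)={1,2}
  fail(3) 'bbd': from fail(2)=1 chase 'd': 1 ⇒ 5;  out={0}∪out(5)={0,1,2}

Scan:
pos 0 'c': at 0
pos 1 'd': at 4  ** P1@[1:1]
pos 2 'b': at 1 (fail-walked)
pos 3 'd': at 5  ** P1@[3:3],P2@[2:3]
pos 4 'b': at 1 (fail-walked)
pos 5 'a': at 0 (fail-walked)
pos 6 'd': at 4  ** P1@[6:6]
pos 7 'd': at 4 (fail-walked)  ** P1@[7:7]
pos 8 'd': at 4 (fail-walked)  ** P1@[8:8]
pos 9 'b': at 1 (fail-walked)
pos 10 'b': at 2
pos 11 'd': at 3  ** P0@[9:11],P1@[11:11],P2@[10:11]
pos 12 'b': at 1 (fail-walked)
pos 13 'd': at 5  ** P1@[13:13],P2@[12:13]
pos 14 'b': at 1 (fail-walked)
pos 15 'b': at 2
pos 16 'b': at 2 (fail-walked)
pos 17 'd': at 3  ** P0@[15:17],P1@[17:17],P2@[16:17]
pos 18 'b': at 1 (fail-walked)
pos 19 'b': at 2
pos 20 'd': at 3  ** P0@[18:20],P1@[20:20],P2@[19:20]
pos 21 'b': at 1 (fail-walked)
pos 22 'b': at 2
pos 23 'd': at 3  ** P0@[21:23],P1@[23:23],P2@[22:23]
pos 24 'b': at 1 (fail-walked)

All matches (sorted): [[1,1],[3,1],[3,2],[6,1],[7,1],[8,1],[11,0],[11,1],[11,2],[13,1],[13,2],[17,0],[17,1],[17,2],[20,0],[20,1],[20,2],[23,0],[23,1],[23,2]]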